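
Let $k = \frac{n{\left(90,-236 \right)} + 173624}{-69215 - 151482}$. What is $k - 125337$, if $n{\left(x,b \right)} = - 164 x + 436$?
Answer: $- \frac{27661659189}{220697} \approx -1.2534 \cdot 10^{5}$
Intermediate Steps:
$n{\left(x,b \right)} = 436 - 164 x$
$k = - \frac{159300}{220697}$ ($k = \frac{\left(436 - 14760\right) + 173624}{-69215 - 151482} = \frac{\left(436 - 14760\right) + 173624}{-220697} = \left(-14324 + 173624\right) \left(- \frac{1}{220697}\right) = 159300 \left(- \frac{1}{220697}\right) = - \frac{159300}{220697} \approx -0.7218$)
$k - 125337 = - \frac{159300}{220697} - 125337 = - \frac{27661659189}{220697}$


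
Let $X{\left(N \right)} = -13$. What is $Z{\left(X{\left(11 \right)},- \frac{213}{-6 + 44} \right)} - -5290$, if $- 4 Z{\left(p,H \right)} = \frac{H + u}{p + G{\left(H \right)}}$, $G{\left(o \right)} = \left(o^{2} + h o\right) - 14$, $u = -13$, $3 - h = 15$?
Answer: $\frac{156448379}{29574} \approx 5290.1$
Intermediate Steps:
$h = -12$ ($h = 3 - 15 = -12$)
$G{\left(o \right)} = -14 + o^{2} - 12 o$ ($G{\left(o \right)} = \left(o^{2} - 12 o\right) - 14 = -14 + o^{2} - 12 o$)
$Z{\left(p,H \right)} = - \frac{-13 + H}{4 \left(-14 + p + H^{2} - 12 H\right)}$ ($Z{\left(p,H \right)} = - \frac{\left(H - 13\right) \frac{1}{p - \left(14 - H^{2} + 12 H\right)}}{4} = - \frac{\left(-13 + H\right) \frac{1}{-14 + p + H^{2} - 12 H}}{4} = - \frac{\frac{1}{-14 + p + H^{2} - 12 H} \left(-13 + H\right)}{4} = - \frac{-13 + H}{4 \left(-14 + p + H^{2} - 12 H\right)}$)
$Z{\left(X{\left(11 \right)},- \frac{213}{-6 + 44} \right)} - -5290 = \frac{13 - - \frac{213}{-6 + 44}}{4 \left(-14 - 13 + \left(- \frac{213}{-6 + 44}\right)^{2} - 12 \left(- \frac{213}{-6 + 44}\right)\right)} - -5290 = \frac{13 - - \frac{213}{38}}{4 \left(-14 - 13 + \left(- \frac{213}{38}\right)^{2} - 12 \left(- \frac{213}{38}\right)\right)} + 5290 = \frac{13 - \left(-213\right) \frac{1}{38}}{4 \left(-14 - 13 + \left(\left(-213\right) \frac{1}{38}\right)^{2} - 12 \left(\left(-213\right) \frac{1}{38}\right)\right)} + 5290 = \frac{13 - - \frac{213}{38}}{4 \left(-14 - 13 + \left(- \frac{213}{38}\right)^{2} - - \frac{1278}{19}\right)} + 5290 = \frac{13 + \frac{213}{38}}{4 \left(-14 - 13 + \frac{45369}{1444} + \frac{1278}{19}\right)} + 5290 = \frac{1}{4} \frac{1}{\frac{103509}{1444}} \cdot \frac{707}{38} + 5290 = \frac{1}{4} \cdot \frac{1444}{103509} \cdot \frac{707}{38} + 5290 = \frac{1919}{29574} + 5290 = \frac{156448379}{29574}$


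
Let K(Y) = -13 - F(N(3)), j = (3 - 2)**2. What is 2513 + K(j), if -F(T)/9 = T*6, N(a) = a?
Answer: 2662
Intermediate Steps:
F(T) = -54*T (F(T) = -9*T*6 = -54*T)
j = 1 (j = 1**2 = 1)
K(Y) = 149 (K(Y) = -13 - (-54)*3 = -13 - 1*(-162) = -13 + 162 = 149)
2513 + K(j) = 2513 + 149 = 2662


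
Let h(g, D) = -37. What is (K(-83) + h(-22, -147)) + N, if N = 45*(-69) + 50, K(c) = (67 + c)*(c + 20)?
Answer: -2084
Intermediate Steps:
K(c) = (20 + c)*(67 + c) (K(c) = (67 + c)*(20 + c) = (20 + c)*(67 + c))
N = -3055 (N = -3105 + 50 = -3055)
(K(-83) + h(-22, -147)) + N = ((1340 + (-83)**2 + 87*(-83)) - 37) - 3055 = ((1340 + 6889 - 7221) - 37) - 3055 = (1008 - 37) - 3055 = 971 - 3055 = -2084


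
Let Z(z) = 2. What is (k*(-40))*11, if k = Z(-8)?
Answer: -880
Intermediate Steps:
k = 2
(k*(-40))*11 = (2*(-40))*11 = -80*11 = -880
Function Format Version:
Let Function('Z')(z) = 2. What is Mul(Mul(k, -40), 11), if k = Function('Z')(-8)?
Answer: -880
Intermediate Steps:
k = 2
Mul(Mul(k, -40), 11) = Mul(Mul(2, -40), 11) = Mul(-80, 11) = -880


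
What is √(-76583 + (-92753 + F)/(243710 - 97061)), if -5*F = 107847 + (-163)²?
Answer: 4*I*√2573447063326995/733245 ≈ 276.74*I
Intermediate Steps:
F = -134416/5 (F = -(107847 + (-163)²)/5 = -(107847 + 26569)/5 = -⅕*134416 = -134416/5 ≈ -26883.)
√(-76583 + (-92753 + F)/(243710 - 97061)) = √(-76583 + (-92753 - 134416/5)/(243710 - 97061)) = √(-76583 - 598181/5/146649) = √(-76583 - 598181/5*1/146649) = √(-76583 - 598181/733245) = √(-56154700016/733245) = 4*I*√2573447063326995/733245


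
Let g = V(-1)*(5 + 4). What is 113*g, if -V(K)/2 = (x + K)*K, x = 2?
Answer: 2034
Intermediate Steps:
V(K) = -2*K*(2 + K) (V(K) = -2*(2 + K)*K = -2*K*(2 + K))
g = 18 (g = (-2*(-1)*(2 - 1))*(5 + 4) = -2*(-1)*1*9 = 2*9 = 18)
113*g = 113*18 = 2034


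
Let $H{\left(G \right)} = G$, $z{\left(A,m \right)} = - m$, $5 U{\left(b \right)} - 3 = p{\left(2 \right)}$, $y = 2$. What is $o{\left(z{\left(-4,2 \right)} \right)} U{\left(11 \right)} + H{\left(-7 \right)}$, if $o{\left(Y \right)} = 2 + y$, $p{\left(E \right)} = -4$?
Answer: $- \frac{39}{5} \approx -7.8$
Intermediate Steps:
$U{\left(b \right)} = - \frac{1}{5}$ ($U{\left(b \right)} = \frac{3}{5} + \frac{1}{5} \left(-4\right) = \frac{3}{5} - \frac{4}{5} = - \frac{1}{5}$)
$o{\left(Y \right)} = 4$ ($o{\left(Y \right)} = 2 + 2 = 4$)
$o{\left(z{\left(-4,2 \right)} \right)} U{\left(11 \right)} + H{\left(-7 \right)} = 4 \left(- \frac{1}{5}\right) - 7 = - \frac{4}{5} - 7 = - \frac{39}{5}$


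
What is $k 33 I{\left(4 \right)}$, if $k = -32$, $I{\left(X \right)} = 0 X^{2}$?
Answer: $0$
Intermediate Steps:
$I{\left(X \right)} = 0$
$k 33 I{\left(4 \right)} = \left(-32\right) 33 \cdot 0 = \left(-1056\right) 0 = 0$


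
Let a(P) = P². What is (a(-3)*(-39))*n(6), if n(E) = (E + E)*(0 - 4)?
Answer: 16848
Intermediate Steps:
n(E) = -8*E (n(E) = (2*E)*(-4) = -8*E)
(a(-3)*(-39))*n(6) = ((-3)²*(-39))*(-8*6) = (9*(-39))*(-48) = -351*(-48) = 16848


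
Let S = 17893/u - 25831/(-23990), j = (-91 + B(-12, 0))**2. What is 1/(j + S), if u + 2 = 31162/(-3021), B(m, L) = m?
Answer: 446261980/4086487091847 ≈ 0.00010920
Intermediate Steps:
u = -37204/3021 (u = -2 + 31162/(-3021) = -2 + 31162*(-1/3021) = -2 - 31162/3021 = -37204/3021 ≈ -12.315)
j = 10609 (j = (-91 - 12)**2 = (-103)**2 = 10609)
S = -647906253973/446261980 (S = 17893/(-37204/3021) - 25831/(-23990) = 17893*(-3021/37204) - 25831*(-1/23990) = -54054753/37204 + 25831/23990 = -647906253973/446261980 ≈ -1451.9)
1/(j + S) = 1/(10609 - 647906253973/446261980) = 1/(4086487091847/446261980) = 446261980/4086487091847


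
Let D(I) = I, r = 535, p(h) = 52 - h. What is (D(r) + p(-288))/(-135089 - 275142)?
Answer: -875/410231 ≈ -0.0021329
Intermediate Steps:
(D(r) + p(-288))/(-135089 - 275142) = (535 + (52 - 1*(-288)))/(-135089 - 275142) = (535 + (52 + 288))/(-410231) = (535 + 340)*(-1/410231) = 875*(-1/410231) = -875/410231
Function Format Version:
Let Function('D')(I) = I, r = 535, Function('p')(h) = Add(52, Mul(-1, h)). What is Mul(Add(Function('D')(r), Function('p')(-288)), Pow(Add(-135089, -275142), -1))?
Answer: Rational(-875, 410231) ≈ -0.0021329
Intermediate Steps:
Mul(Add(Function('D')(r), Function('p')(-288)), Pow(Add(-135089, -275142), -1)) = Mul(Add(535, Add(52, Mul(-1, -288))), Pow(Add(-135089, -275142), -1)) = Mul(Add(535, Add(52, 288)), Pow(-410231, -1)) = Mul(Add(535, 340), Rational(-1, 410231)) = Mul(875, Rational(-1, 410231)) = Rational(-875, 410231)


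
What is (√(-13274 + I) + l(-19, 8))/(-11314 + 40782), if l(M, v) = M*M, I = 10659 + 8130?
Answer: 361/29468 + √5515/29468 ≈ 0.014771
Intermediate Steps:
I = 18789
l(M, v) = M²
(√(-13274 + I) + l(-19, 8))/(-11314 + 40782) = (√(-13274 + 18789) + (-19)²)/(-11314 + 40782) = (√5515 + 361)/29468 = (361 + √5515)*(1/29468) = 361/29468 + √5515/29468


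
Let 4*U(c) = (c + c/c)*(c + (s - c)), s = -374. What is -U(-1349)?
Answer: -126038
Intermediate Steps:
U(c) = -187/2 - 187*c/2 (U(c) = ((c + c/c)*(c + (-374 - c)))/4 = ((c + 1)*(-374))/4 = ((1 + c)*(-374))/4 = (-374 - 374*c)/4 = -187/2 - 187*c/2)
-U(-1349) = -(-187/2 - 187/2*(-1349)) = -(-187/2 + 252263/2) = -1*126038 = -126038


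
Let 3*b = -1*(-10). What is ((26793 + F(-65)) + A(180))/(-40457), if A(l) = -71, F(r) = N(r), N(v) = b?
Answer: -80176/121371 ≈ -0.66059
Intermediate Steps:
b = 10/3 (b = (-1*(-10))/3 = (⅓)*10 = 10/3 ≈ 3.3333)
N(v) = 10/3
F(r) = 10/3
((26793 + F(-65)) + A(180))/(-40457) = ((26793 + 10/3) - 71)/(-40457) = (80389/3 - 71)*(-1/40457) = (80176/3)*(-1/40457) = -80176/121371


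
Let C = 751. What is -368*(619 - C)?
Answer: 48576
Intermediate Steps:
-368*(619 - C) = -368*(619 - 1*751) = -368*(619 - 751) = -368*(-132) = 48576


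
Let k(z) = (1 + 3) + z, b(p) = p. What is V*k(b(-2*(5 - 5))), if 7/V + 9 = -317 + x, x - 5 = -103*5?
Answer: -7/209 ≈ -0.033493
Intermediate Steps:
x = -510 (x = 5 - 103*5 = 5 - 515 = -510)
k(z) = 4 + z
V = -7/836 (V = 7/(-9 + (-317 - 510)) = 7/(-9 - 827) = 7/(-836) = 7*(-1/836) = -7/836 ≈ -0.0083732)
V*k(b(-2*(5 - 5))) = -7*(4 - 2*(5 - 5))/836 = -7*(4 - 2*0)/836 = -7*(4 + 0)/836 = -7/836*4 = -7/209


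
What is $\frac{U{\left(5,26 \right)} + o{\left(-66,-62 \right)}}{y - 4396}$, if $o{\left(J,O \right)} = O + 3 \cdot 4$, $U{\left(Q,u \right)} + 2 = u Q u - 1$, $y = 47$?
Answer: $- \frac{3327}{4349} \approx -0.765$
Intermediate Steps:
$U{\left(Q,u \right)} = -3 + Q u^{2}$ ($U{\left(Q,u \right)} = -2 + \left(u Q u - 1\right) = -2 + \left(Q u u - 1\right) = -2 + \left(Q u^{2} - 1\right) = -2 + \left(-1 + Q u^{2}\right) = -3 + Q u^{2}$)
$o{\left(J,O \right)} = 12 + O$ ($o{\left(J,O \right)} = O + 12 = 12 + O$)
$\frac{U{\left(5,26 \right)} + o{\left(-66,-62 \right)}}{y - 4396} = \frac{\left(-3 + 5 \cdot 26^{2}\right) + \left(12 - 62\right)}{47 - 4396} = \frac{\left(-3 + 5 \cdot 676\right) - 50}{-4349} = \left(\left(-3 + 3380\right) - 50\right) \left(- \frac{1}{4349}\right) = \left(3377 - 50\right) \left(- \frac{1}{4349}\right) = 3327 \left(- \frac{1}{4349}\right) = - \frac{3327}{4349}$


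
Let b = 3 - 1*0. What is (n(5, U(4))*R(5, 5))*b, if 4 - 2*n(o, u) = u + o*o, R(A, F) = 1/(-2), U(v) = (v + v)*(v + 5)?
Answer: 279/4 ≈ 69.750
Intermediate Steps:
U(v) = 2*v*(5 + v) (U(v) = (2*v)*(5 + v) = 2*v*(5 + v))
R(A, F) = -1/2
b = 3 (b = 3 + 0 = 3)
n(o, u) = 2 - u/2 - o**2/2 (n(o, u) = 2 - (u + o*o)/2 = 2 - (u + o**2)/2 = 2 + (-u/2 - o**2/2) = 2 - u/2 - o**2/2)
(n(5, U(4))*R(5, 5))*b = ((2 - 4*(5 + 4) - 1/2*5**2)*(-1/2))*3 = ((2 - 4*9 - 1/2*25)*(-1/2))*3 = ((2 - 1/2*72 - 25/2)*(-1/2))*3 = ((2 - 36 - 25/2)*(-1/2))*3 = -93/2*(-1/2)*3 = (93/4)*3 = 279/4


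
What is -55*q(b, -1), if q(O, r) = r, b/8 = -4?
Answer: 55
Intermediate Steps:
b = -32 (b = 8*(-4) = -32)
-55*q(b, -1) = -55*(-1) = 55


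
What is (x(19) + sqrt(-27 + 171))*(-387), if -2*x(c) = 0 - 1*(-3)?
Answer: -8127/2 ≈ -4063.5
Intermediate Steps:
x(c) = -3/2 (x(c) = -(0 - 1*(-3))/2 = -(0 + 3)/2 = -1/2*3 = -3/2)
(x(19) + sqrt(-27 + 171))*(-387) = (-3/2 + sqrt(-27 + 171))*(-387) = (-3/2 + sqrt(144))*(-387) = (-3/2 + 12)*(-387) = (21/2)*(-387) = -8127/2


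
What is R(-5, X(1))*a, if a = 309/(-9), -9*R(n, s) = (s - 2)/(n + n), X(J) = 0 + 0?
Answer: 103/135 ≈ 0.76296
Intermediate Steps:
X(J) = 0
R(n, s) = -(-2 + s)/(18*n) (R(n, s) = -(s - 2)/(9*(n + n)) = -(-2 + s)/(9*(2*n)) = -(-2 + s)*1/(2*n)/9 = -(-2 + s)/(18*n))
a = -103/3 (a = 309*(-⅑) = -103/3 ≈ -34.333)
R(-5, X(1))*a = ((1/18)*(2 - 1*0)/(-5))*(-103/3) = ((1/18)*(-⅕)*(2 + 0))*(-103/3) = ((1/18)*(-⅕)*2)*(-103/3) = -1/45*(-103/3) = 103/135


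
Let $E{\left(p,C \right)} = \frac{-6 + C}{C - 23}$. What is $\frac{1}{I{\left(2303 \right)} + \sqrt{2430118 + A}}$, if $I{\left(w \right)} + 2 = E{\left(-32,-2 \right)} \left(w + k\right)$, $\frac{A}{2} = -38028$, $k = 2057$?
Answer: $- \frac{17415}{5163197} + \frac{25 \sqrt{2354062}}{10326394} \approx 0.00034159$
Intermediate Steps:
$A = -76056$ ($A = 2 \left(-38028\right) = -76056$)
$E{\left(p,C \right)} = \frac{-6 + C}{-23 + C}$
$I{\left(w \right)} = \frac{16406}{25} + \frac{8 w}{25}$ ($I{\left(w \right)} = -2 + \frac{-6 - 2}{-23 - 2} \left(w + 2057\right) = -2 + \frac{1}{-25} \left(-8\right) \left(2057 + w\right) = -2 + \left(- \frac{1}{25}\right) \left(-8\right) \left(2057 + w\right) = -2 + \frac{8 \left(2057 + w\right)}{25} = -2 + \left(\frac{16456}{25} + \frac{8 w}{25}\right) = \frac{16406}{25} + \frac{8 w}{25}$)
$\frac{1}{I{\left(2303 \right)} + \sqrt{2430118 + A}} = \frac{1}{\left(\frac{16406}{25} + \frac{8}{25} \cdot 2303\right) + \sqrt{2430118 - 76056}} = \frac{1}{\left(\frac{16406}{25} + \frac{18424}{25}\right) + \sqrt{2354062}} = \frac{1}{\frac{6966}{5} + \sqrt{2354062}}$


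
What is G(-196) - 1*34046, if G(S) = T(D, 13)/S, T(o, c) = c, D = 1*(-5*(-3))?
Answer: -6673029/196 ≈ -34046.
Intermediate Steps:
D = 15 (D = 1*15 = 15)
G(S) = 13/S
G(-196) - 1*34046 = 13/(-196) - 1*34046 = 13*(-1/196) - 34046 = -13/196 - 34046 = -6673029/196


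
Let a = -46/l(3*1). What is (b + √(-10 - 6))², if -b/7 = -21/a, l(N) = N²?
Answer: 1716473/2116 - 5292*I/23 ≈ 811.19 - 230.09*I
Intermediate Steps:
a = -46/9 (a = -46/((3*1)²) = -46/(3²) = -46/9 ≈ -5.1111)
b = -1323/46 (b = -(-147)/(-46/9) = -(-147)*(-9)/46 = -7*189/46 = -1323/46 ≈ -28.761)
(b + √(-10 - 6))² = (-1323/46 + √(-10 - 6))² = (-1323/46 + √(-16))² = (-1323/46 + 4*I)²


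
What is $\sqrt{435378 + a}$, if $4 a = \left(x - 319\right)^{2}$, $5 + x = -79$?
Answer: $\frac{\sqrt{1903921}}{2} \approx 689.91$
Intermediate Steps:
$x = -84$ ($x = -5 - 79 = -84$)
$a = \frac{162409}{4}$ ($a = \frac{\left(-84 - 319\right)^{2}}{4} = \frac{\left(-403\right)^{2}}{4} = \frac{1}{4} \cdot 162409 = \frac{162409}{4} \approx 40602.0$)
$\sqrt{435378 + a} = \sqrt{435378 + \frac{162409}{4}} = \sqrt{\frac{1903921}{4}} = \frac{\sqrt{1903921}}{2}$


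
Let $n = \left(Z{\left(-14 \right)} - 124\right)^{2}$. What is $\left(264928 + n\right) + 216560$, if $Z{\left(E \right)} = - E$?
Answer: $493588$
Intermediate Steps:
$n = 12100$ ($n = \left(\left(-1\right) \left(-14\right) - 124\right)^{2} = \left(14 - 124\right)^{2} = \left(-110\right)^{2} = 12100$)
$\left(264928 + n\right) + 216560 = \left(264928 + 12100\right) + 216560 = 277028 + 216560 = 493588$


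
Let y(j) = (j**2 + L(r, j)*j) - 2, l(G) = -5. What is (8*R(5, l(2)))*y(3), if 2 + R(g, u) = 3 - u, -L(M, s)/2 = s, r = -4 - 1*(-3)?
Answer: -528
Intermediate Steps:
r = -1 (r = -4 + 3 = -1)
L(M, s) = -2*s
R(g, u) = 1 - u (R(g, u) = -2 + (3 - u) = 1 - u)
y(j) = -2 - j**2 (y(j) = (j**2 + (-2*j)*j) - 2 = (j**2 - 2*j**2) - 2 = -j**2 - 2 = -2 - j**2)
(8*R(5, l(2)))*y(3) = (8*(1 - 1*(-5)))*(-2 - 1*3**2) = (8*(1 + 5))*(-2 - 1*9) = (8*6)*(-2 - 9) = 48*(-11) = -528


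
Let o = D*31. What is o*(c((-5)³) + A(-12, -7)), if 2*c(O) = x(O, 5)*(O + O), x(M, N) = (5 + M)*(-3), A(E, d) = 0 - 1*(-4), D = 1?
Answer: -1394876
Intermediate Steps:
A(E, d) = 4 (A(E, d) = 0 + 4 = 4)
x(M, N) = -15 - 3*M
o = 31 (o = 1*31 = 31)
c(O) = O*(-15 - 3*O) (c(O) = ((-15 - 3*O)*(O + O))/2 = ((-15 - 3*O)*(2*O))/2 = (2*O*(-15 - 3*O))/2 = O*(-15 - 3*O))
o*(c((-5)³) + A(-12, -7)) = 31*(-3*(-5)³*(5 + (-5)³) + 4) = 31*(-3*(-125)*(5 - 125) + 4) = 31*(-3*(-125)*(-120) + 4) = 31*(-45000 + 4) = 31*(-44996) = -1394876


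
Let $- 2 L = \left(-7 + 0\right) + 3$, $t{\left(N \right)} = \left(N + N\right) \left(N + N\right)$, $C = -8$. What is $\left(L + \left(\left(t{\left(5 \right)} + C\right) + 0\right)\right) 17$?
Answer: $1598$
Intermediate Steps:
$t{\left(N \right)} = 4 N^{2}$ ($t{\left(N \right)} = 2 N 2 N = 4 N^{2}$)
$L = 2$ ($L = - \frac{\left(-7 + 0\right) + 3}{2} = - \frac{-7 + 3}{2} = \left(- \frac{1}{2}\right) \left(-4\right) = 2$)
$\left(L + \left(\left(t{\left(5 \right)} + C\right) + 0\right)\right) 17 = \left(2 - \left(8 - 4 \cdot 5^{2}\right)\right) 17 = \left(2 + \left(\left(4 \cdot 25 - 8\right) + 0\right)\right) 17 = \left(2 + \left(\left(100 - 8\right) + 0\right)\right) 17 = \left(2 + \left(92 + 0\right)\right) 17 = \left(2 + 92\right) 17 = 94 \cdot 17 = 1598$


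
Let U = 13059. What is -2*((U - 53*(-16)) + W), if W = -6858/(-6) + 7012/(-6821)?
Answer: -205298076/6821 ≈ -30098.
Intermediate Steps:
W = 7789391/6821 (W = -6858*(-1/6) + 7012*(-1/6821) = 1143 - 7012/6821 = 7789391/6821 ≈ 1142.0)
-2*((U - 53*(-16)) + W) = -2*((13059 - 53*(-16)) + 7789391/6821) = -2*((13059 + 848) + 7789391/6821) = -2*(13907 + 7789391/6821) = -2*102649038/6821 = -205298076/6821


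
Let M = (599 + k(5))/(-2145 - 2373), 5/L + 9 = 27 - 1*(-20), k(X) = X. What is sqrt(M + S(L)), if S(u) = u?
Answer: I*sqrt(1726378)/28614 ≈ 0.045919*I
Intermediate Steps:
L = 5/38 (L = 5/(-9 + (27 - 1*(-20))) = 5/(-9 + (27 + 20)) = 5/(-9 + 47) = 5/38 ≈ 0.13158)
M = -302/2259 (M = (599 + 5)/(-2145 - 2373) = 604/(-4518) = 604*(-1/4518) = -302/2259 ≈ -0.13369)
sqrt(M + S(L)) = sqrt(-302/2259 + 5/38) = sqrt(-181/85842) = I*sqrt(1726378)/28614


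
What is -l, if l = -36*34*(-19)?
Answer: -23256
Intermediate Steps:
l = 23256 (l = -1224*(-19) = 23256)
-l = -1*23256 = -23256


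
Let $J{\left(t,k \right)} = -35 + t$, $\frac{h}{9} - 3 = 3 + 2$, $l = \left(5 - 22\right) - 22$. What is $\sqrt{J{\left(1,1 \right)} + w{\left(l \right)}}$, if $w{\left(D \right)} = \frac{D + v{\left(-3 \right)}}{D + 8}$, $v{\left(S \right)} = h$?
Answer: $\frac{i \sqrt{33697}}{31} \approx 5.9215 i$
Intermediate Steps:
$l = -39$ ($l = -17 - 22 = -39$)
$h = 72$ ($h = 27 + 9 \left(3 + 2\right) = 27 + 9 \cdot 5 = 27 + 45 = 72$)
$v{\left(S \right)} = 72$
$w{\left(D \right)} = \frac{72 + D}{8 + D}$ ($w{\left(D \right)} = \frac{D + 72}{D + 8} = \frac{72 + D}{8 + D}$)
$\sqrt{J{\left(1,1 \right)} + w{\left(l \right)}} = \sqrt{\left(-35 + 1\right) + \frac{72 - 39}{8 - 39}} = \sqrt{-34 + \frac{1}{-31} \cdot 33} = \sqrt{-34 - \frac{33}{31}} = \sqrt{- \frac{1087}{31}} = \frac{i \sqrt{33697}}{31}$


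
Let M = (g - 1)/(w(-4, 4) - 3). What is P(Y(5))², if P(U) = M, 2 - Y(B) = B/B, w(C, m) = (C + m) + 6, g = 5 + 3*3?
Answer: 169/9 ≈ 18.778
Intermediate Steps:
g = 14 (g = 5 + 9 = 14)
w(C, m) = 6 + C + m
M = 13/3 (M = (14 - 1)/((6 - 4 + 4) - 3) = 13/(6 - 3) = 13/3 ≈ 4.3333)
Y(B) = 1 (Y(B) = 2 - B/B = 2 - 1*1 = 2 - 1 = 1)
P(U) = 13/3
P(Y(5))² = (13/3)² = 169/9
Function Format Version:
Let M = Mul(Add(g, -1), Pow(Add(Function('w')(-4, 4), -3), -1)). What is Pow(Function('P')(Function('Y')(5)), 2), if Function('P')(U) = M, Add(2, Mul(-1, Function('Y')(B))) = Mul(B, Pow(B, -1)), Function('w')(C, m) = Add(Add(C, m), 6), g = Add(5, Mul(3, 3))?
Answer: Rational(169, 9) ≈ 18.778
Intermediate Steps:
g = 14 (g = Add(5, 9) = 14)
Function('w')(C, m) = Add(6, C, m)
M = Rational(13, 3) (M = Mul(Add(14, -1), Pow(Add(Add(6, -4, 4), -3), -1)) = Mul(13, Pow(Add(6, -3), -1)) = Mul(13, Pow(3, -1)) = Mul(13, Rational(1, 3)) = Rational(13, 3) ≈ 4.3333)
Function('Y')(B) = 1 (Function('Y')(B) = Add(2, Mul(-1, Mul(B, Pow(B, -1)))) = Add(2, Mul(-1, 1)) = Add(2, -1) = 1)
Function('P')(U) = Rational(13, 3)
Pow(Function('P')(Function('Y')(5)), 2) = Pow(Rational(13, 3), 2) = Rational(169, 9)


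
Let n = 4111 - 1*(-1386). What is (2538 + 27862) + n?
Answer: 35897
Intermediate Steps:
n = 5497 (n = 4111 + 1386 = 5497)
(2538 + 27862) + n = (2538 + 27862) + 5497 = 30400 + 5497 = 35897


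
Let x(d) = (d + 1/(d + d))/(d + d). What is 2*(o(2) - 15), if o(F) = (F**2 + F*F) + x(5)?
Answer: -649/50 ≈ -12.980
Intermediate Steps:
x(d) = (d + 1/(2*d))/(2*d) (x(d) = (d + 1/(2*d))/((2*d)) = (d + 1/(2*d))*(1/(2*d)) = (d + 1/(2*d))/(2*d))
o(F) = 51/100 + 2*F**2 (o(F) = (F**2 + F*F) + (1/2 + (1/4)/5**2) = (F**2 + F**2) + (1/2 + (1/4)*(1/25)) = 2*F**2 + (1/2 + 1/100) = 2*F**2 + 51/100 = 51/100 + 2*F**2)
2*(o(2) - 15) = 2*((51/100 + 2*2**2) - 15) = 2*((51/100 + 2*4) - 15) = 2*((51/100 + 8) - 15) = 2*(851/100 - 15) = 2*(-649/100) = -649/50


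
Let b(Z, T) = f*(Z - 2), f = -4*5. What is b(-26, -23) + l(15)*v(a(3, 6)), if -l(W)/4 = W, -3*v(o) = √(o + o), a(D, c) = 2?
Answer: 600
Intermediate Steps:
f = -20
v(o) = -√2*√o/3 (v(o) = -√(o + o)/3 = -√2*√o/3)
l(W) = -4*W
b(Z, T) = 40 - 20*Z (b(Z, T) = -20*(Z - 2) = -20*(-2 + Z) = 40 - 20*Z)
b(-26, -23) + l(15)*v(a(3, 6)) = (40 - 20*(-26)) + (-4*15)*(-√2*√2/3) = (40 + 520) - 60*(-⅔) = 560 + 40 = 600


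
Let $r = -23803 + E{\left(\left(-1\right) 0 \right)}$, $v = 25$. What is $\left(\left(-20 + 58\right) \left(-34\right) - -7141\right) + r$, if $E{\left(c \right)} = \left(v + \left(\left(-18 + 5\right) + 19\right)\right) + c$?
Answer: $-17923$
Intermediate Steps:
$E{\left(c \right)} = 31 + c$ ($E{\left(c \right)} = \left(25 + \left(\left(-18 + 5\right) + 19\right)\right) + c = \left(25 + \left(-13 + 19\right)\right) + c = \left(25 + 6\right) + c = 31 + c$)
$r = -23772$ ($r = -23803 + \left(31 - 0\right) = -23803 + \left(31 + 0\right) = -23803 + 31 = -23772$)
$\left(\left(-20 + 58\right) \left(-34\right) - -7141\right) + r = \left(\left(-20 + 58\right) \left(-34\right) - -7141\right) - 23772 = \left(38 \left(-34\right) + 7141\right) - 23772 = \left(-1292 + 7141\right) - 23772 = 5849 - 23772 = -17923$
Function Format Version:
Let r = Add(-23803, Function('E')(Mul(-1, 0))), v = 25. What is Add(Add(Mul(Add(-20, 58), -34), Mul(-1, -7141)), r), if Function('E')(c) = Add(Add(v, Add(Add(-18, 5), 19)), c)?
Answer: -17923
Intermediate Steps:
Function('E')(c) = Add(31, c) (Function('E')(c) = Add(Add(25, Add(Add(-18, 5), 19)), c) = Add(Add(25, Add(-13, 19)), c) = Add(Add(25, 6), c) = Add(31, c))
r = -23772 (r = Add(-23803, Add(31, Mul(-1, 0))) = Add(-23803, Add(31, 0)) = Add(-23803, 31) = -23772)
Add(Add(Mul(Add(-20, 58), -34), Mul(-1, -7141)), r) = Add(Add(Mul(Add(-20, 58), -34), Mul(-1, -7141)), -23772) = Add(Add(Mul(38, -34), 7141), -23772) = Add(Add(-1292, 7141), -23772) = Add(5849, -23772) = -17923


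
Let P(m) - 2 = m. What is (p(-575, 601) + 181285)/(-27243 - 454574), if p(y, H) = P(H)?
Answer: -3712/9833 ≈ -0.37750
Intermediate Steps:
P(m) = 2 + m
p(y, H) = 2 + H
(p(-575, 601) + 181285)/(-27243 - 454574) = ((2 + 601) + 181285)/(-27243 - 454574) = (603 + 181285)/(-481817) = 181888*(-1/481817) = -3712/9833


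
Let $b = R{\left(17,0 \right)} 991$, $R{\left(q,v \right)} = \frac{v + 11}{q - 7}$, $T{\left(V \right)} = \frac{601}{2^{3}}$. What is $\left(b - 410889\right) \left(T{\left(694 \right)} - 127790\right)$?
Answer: $\frac{4186993223091}{80} \approx 5.2337 \cdot 10^{10}$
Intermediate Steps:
$T{\left(V \right)} = \frac{601}{8}$
$R{\left(q,v \right)} = \frac{11 + v}{-7 + q}$
$b = \frac{10901}{10}$ ($b = \frac{11 + 0}{-7 + 17} \cdot 991 = \frac{1}{10} \cdot 11 \cdot 991 = \frac{11}{10} \cdot 991 = \frac{10901}{10} \approx 1090.1$)
$\left(b - 410889\right) \left(T{\left(694 \right)} - 127790\right) = \left(\frac{10901}{10} - 410889\right) \left(\frac{601}{8} - 127790\right) = \left(- \frac{4097989}{10}\right) \left(- \frac{1021719}{8}\right) = \frac{4186993223091}{80}$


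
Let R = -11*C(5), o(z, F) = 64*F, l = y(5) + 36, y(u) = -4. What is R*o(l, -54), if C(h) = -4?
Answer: -152064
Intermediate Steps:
l = 32 (l = -4 + 36 = 32)
R = 44 (R = -11*(-4) = 44)
R*o(l, -54) = 44*(64*(-54)) = 44*(-3456) = -152064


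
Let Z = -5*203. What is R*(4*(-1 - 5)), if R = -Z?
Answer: -24360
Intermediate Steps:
Z = -1015
R = 1015 (R = -1*(-1015) = 1015)
R*(4*(-1 - 5)) = 1015*(4*(-1 - 5)) = 1015*(4*(-6)) = 1015*(-24) = -24360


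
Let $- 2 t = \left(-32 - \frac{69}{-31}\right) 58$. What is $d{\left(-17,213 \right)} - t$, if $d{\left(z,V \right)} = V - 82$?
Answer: $- \frac{22706}{31} \approx -732.45$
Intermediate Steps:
$d{\left(z,V \right)} = -82 + V$ ($d{\left(z,V \right)} = V - 82 = -82 + V$)
$t = \frac{26767}{31}$ ($t = - \frac{\left(-32 - \frac{69}{-31}\right) 58}{2} = - \frac{\left(-32 - - \frac{69}{31}\right) 58}{2} = - \frac{\left(-32 + \frac{69}{31}\right) 58}{2} = - \frac{\left(- \frac{923}{31}\right) 58}{2} = \left(- \frac{1}{2}\right) \left(- \frac{53534}{31}\right) = \frac{26767}{31} \approx 863.45$)
$d{\left(-17,213 \right)} - t = \left(-82 + 213\right) - \frac{26767}{31} = 131 - \frac{26767}{31} = - \frac{22706}{31}$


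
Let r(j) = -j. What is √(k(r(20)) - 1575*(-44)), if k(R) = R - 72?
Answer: 2*√17302 ≈ 263.07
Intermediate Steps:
k(R) = -72 + R
√(k(r(20)) - 1575*(-44)) = √((-72 - 1*20) - 1575*(-44)) = √((-72 - 20) + 69300) = √(-92 + 69300) = √69208 = 2*√17302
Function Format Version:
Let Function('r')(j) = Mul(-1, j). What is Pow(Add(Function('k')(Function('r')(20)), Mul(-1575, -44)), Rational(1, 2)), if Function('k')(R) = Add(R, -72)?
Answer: Mul(2, Pow(17302, Rational(1, 2))) ≈ 263.07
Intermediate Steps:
Function('k')(R) = Add(-72, R)
Pow(Add(Function('k')(Function('r')(20)), Mul(-1575, -44)), Rational(1, 2)) = Pow(Add(Add(-72, Mul(-1, 20)), Mul(-1575, -44)), Rational(1, 2)) = Pow(Add(Add(-72, -20), 69300), Rational(1, 2)) = Pow(Add(-92, 69300), Rational(1, 2)) = Pow(69208, Rational(1, 2)) = Mul(2, Pow(17302, Rational(1, 2)))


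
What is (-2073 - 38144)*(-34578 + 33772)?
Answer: 32414902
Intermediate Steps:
(-2073 - 38144)*(-34578 + 33772) = -40217*(-806) = 32414902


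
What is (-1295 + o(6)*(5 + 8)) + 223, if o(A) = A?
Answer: -994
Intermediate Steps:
(-1295 + o(6)*(5 + 8)) + 223 = (-1295 + 6*(5 + 8)) + 223 = (-1295 + 6*13) + 223 = (-1295 + 78) + 223 = -1217 + 223 = -994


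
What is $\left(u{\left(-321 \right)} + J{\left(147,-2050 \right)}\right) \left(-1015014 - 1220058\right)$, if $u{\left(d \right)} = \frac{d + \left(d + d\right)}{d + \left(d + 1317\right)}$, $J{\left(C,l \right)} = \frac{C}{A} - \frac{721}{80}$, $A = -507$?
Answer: $\frac{101316884732}{4225} \approx 2.398 \cdot 10^{7}$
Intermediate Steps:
$J{\left(C,l \right)} = - \frac{721}{80} - \frac{C}{507}$ ($J{\left(C,l \right)} = \frac{C}{-507} - \frac{721}{80} = C \left(- \frac{1}{507}\right) - \frac{721}{80} = - \frac{C}{507} - \frac{721}{80} = - \frac{721}{80} - \frac{C}{507}$)
$u{\left(d \right)} = \frac{3 d}{1317 + 2 d}$ ($u{\left(d \right)} = \frac{d + 2 d}{d + \left(1317 + d\right)} = \frac{3 d}{1317 + 2 d}$)
$\left(u{\left(-321 \right)} + J{\left(147,-2050 \right)}\right) \left(-1015014 - 1220058\right) = \left(3 \left(-321\right) \frac{1}{1317 + 2 \left(-321\right)} - \frac{125769}{13520}\right) \left(-1015014 - 1220058\right) = \left(3 \left(-321\right) \frac{1}{1317 - 642} - \frac{125769}{13520}\right) \left(-2235072\right) = \left(3 \left(-321\right) \frac{1}{675} - \frac{125769}{13520}\right) \left(-2235072\right) = \left(- \frac{107}{75} - \frac{125769}{13520}\right) \left(-2235072\right) = \left(- \frac{2175863}{202800}\right) \left(-2235072\right) = \frac{101316884732}{4225}$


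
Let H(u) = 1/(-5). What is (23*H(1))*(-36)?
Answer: 828/5 ≈ 165.60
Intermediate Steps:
H(u) = -⅕
(23*H(1))*(-36) = (23*(-⅕))*(-36) = -23/5*(-36) = 828/5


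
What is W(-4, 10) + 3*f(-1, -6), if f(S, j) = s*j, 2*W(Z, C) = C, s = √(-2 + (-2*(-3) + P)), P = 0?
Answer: -31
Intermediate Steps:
s = 2 (s = √(-2 + (-2*(-3) + 0)) = √(-2 + (6 + 0)) = √(-2 + 6) = √4 = 2)
W(Z, C) = C/2
f(S, j) = 2*j
W(-4, 10) + 3*f(-1, -6) = (½)*10 + 3*(2*(-6)) = 5 + 3*(-12) = 5 - 36 = -31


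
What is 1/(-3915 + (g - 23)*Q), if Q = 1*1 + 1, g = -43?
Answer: -1/4047 ≈ -0.00024710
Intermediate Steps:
Q = 2 (Q = 1 + 1 = 2)
1/(-3915 + (g - 23)*Q) = 1/(-3915 + (-43 - 23)*2) = 1/(-3915 - 66*2) = 1/(-3915 - 132) = 1/(-4047) = -1/4047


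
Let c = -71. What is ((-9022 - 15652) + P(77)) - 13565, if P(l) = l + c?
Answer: -38233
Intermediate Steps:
P(l) = -71 + l (P(l) = l - 71 = -71 + l)
((-9022 - 15652) + P(77)) - 13565 = ((-9022 - 15652) + (-71 + 77)) - 13565 = (-24674 + 6) - 13565 = -24668 - 13565 = -38233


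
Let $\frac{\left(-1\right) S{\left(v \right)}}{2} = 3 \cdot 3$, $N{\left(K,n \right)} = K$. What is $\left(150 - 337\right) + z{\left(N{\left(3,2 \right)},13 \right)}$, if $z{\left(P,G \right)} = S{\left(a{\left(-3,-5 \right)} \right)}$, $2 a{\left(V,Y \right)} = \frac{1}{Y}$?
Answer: $-205$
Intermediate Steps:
$a{\left(V,Y \right)} = \frac{1}{2 Y}$
$S{\left(v \right)} = -18$ ($S{\left(v \right)} = - 2 \cdot 3 \cdot 3 = \left(-2\right) 9 = -18$)
$z{\left(P,G \right)} = -18$
$\left(150 - 337\right) + z{\left(N{\left(3,2 \right)},13 \right)} = \left(150 - 337\right) - 18 = -187 - 18 = -205$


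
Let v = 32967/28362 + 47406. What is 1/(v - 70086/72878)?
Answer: 344494306/16331166201885 ≈ 2.1094e-5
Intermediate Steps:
v = 448187313/9454 (v = 32967*(1/28362) + 47406 = 10989/9454 + 47406 = 448187313/9454 ≈ 47407.)
1/(v - 70086/72878) = 1/(448187313/9454 - 70086/72878) = 1/(448187313/9454 - 70086*1/72878) = 1/(448187313/9454 - 35043/36439) = 1/(16331166201885/344494306) = 344494306/16331166201885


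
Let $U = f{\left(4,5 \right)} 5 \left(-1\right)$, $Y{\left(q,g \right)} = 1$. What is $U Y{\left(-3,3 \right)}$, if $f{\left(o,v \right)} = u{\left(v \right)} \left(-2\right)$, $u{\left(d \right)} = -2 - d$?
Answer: $-70$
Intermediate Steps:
$f{\left(o,v \right)} = 4 + 2 v$ ($f{\left(o,v \right)} = \left(-2 - v\right) \left(-2\right) = 4 + 2 v$)
$U = -70$ ($U = \left(4 + 2 \cdot 5\right) 5 \left(-1\right) = \left(4 + 10\right) 5 \left(-1\right) = 14 \cdot 5 \left(-1\right) = 70 \left(-1\right) = -70$)
$U Y{\left(-3,3 \right)} = \left(-70\right) 1 = -70$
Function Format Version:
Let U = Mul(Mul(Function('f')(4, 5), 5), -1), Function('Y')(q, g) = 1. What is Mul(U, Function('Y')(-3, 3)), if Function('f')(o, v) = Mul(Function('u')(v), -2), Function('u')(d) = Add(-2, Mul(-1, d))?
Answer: -70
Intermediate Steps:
Function('f')(o, v) = Add(4, Mul(2, v)) (Function('f')(o, v) = Mul(Add(-2, Mul(-1, v)), -2) = Add(4, Mul(2, v)))
U = -70 (U = Mul(Mul(Add(4, Mul(2, 5)), 5), -1) = Mul(Mul(Add(4, 10), 5), -1) = Mul(Mul(14, 5), -1) = Mul(70, -1) = -70)
Mul(U, Function('Y')(-3, 3)) = Mul(-70, 1) = -70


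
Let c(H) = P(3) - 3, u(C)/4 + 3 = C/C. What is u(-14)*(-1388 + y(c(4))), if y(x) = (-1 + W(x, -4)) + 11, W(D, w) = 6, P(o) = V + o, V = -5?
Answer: 10976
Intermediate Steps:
u(C) = -8 (u(C) = -12 + 4*(C/C) = -12 + 4*1 = -12 + 4 = -8)
P(o) = -5 + o
c(H) = -5 (c(H) = (-5 + 3) - 3 = -2 - 3 = -5)
y(x) = 16 (y(x) = (-1 + 6) + 11 = 5 + 11 = 16)
u(-14)*(-1388 + y(c(4))) = -8*(-1388 + 16) = -8*(-1372) = 10976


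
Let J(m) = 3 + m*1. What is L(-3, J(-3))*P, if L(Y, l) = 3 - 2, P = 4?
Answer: 4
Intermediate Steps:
J(m) = 3 + m
L(Y, l) = 1
L(-3, J(-3))*P = 1*4 = 4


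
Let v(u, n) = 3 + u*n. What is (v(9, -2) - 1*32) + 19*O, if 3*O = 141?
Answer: 846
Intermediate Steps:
v(u, n) = 3 + n*u
O = 47 (O = (⅓)*141 = 47)
(v(9, -2) - 1*32) + 19*O = ((3 - 2*9) - 1*32) + 19*47 = ((3 - 18) - 32) + 893 = (-15 - 32) + 893 = -47 + 893 = 846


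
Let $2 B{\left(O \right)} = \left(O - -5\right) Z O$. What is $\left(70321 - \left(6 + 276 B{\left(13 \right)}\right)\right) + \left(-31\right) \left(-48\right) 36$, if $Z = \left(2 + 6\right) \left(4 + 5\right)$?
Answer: $-2201141$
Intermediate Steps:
$Z = 72$ ($Z = 8 \cdot 9 = 72$)
$B{\left(O \right)} = \frac{O \left(360 + 72 O\right)}{2}$ ($B{\left(O \right)} = \frac{\left(O - -5\right) 72 O}{2} = \frac{\left(O + 5\right) 72 O}{2} = \frac{\left(5 + O\right) 72 O}{2} = \frac{\left(360 + 72 O\right) O}{2} = \frac{O \left(360 + 72 O\right)}{2}$)
$\left(70321 - \left(6 + 276 B{\left(13 \right)}\right)\right) + \left(-31\right) \left(-48\right) 36 = \left(70321 - \left(6 + 276 \cdot 36 \cdot 13 \left(5 + 13\right)\right)\right) + \left(-31\right) \left(-48\right) 36 = \left(70321 - \left(6 + 276 \cdot 36 \cdot 13 \cdot 18\right)\right) + 1488 \cdot 36 = \left(70321 - 2325030\right) + 53568 = -2254709 + 53568 = -2201141$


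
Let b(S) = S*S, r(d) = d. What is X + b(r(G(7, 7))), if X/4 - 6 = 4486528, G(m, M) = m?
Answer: 17946185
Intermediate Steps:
b(S) = S**2
X = 17946136 (X = 24 + 4*4486528 = 24 + 17946112 = 17946136)
X + b(r(G(7, 7))) = 17946136 + 7**2 = 17946136 + 49 = 17946185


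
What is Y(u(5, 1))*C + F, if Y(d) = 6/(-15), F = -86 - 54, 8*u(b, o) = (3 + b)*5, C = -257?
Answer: -186/5 ≈ -37.200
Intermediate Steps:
u(b, o) = 15/8 + 5*b/8 (u(b, o) = ((3 + b)*5)/8 = (15 + 5*b)/8 = 15/8 + 5*b/8)
F = -140
Y(d) = -⅖ (Y(d) = 6*(-1/15) = -⅖)
Y(u(5, 1))*C + F = -⅖*(-257) - 140 = 514/5 - 140 = -186/5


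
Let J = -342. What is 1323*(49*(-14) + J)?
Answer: -1360044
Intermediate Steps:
1323*(49*(-14) + J) = 1323*(49*(-14) - 342) = 1323*(-686 - 342) = 1323*(-1028) = -1360044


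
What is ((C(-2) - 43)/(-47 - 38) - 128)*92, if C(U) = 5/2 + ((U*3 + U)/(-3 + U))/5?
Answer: -24931586/2125 ≈ -11733.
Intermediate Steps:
C(U) = 5/2 + 4*U/(5*(-3 + U)) (C(U) = 5*(½) + ((3*U + U)/(-3 + U))*(⅕) = 5/2 + ((4*U)/(-3 + U))*(⅕) = 5/2 + (4*U/(-3 + U))*(⅕) = 5/2 + 4*U/(5*(-3 + U)))
((C(-2) - 43)/(-47 - 38) - 128)*92 = ((3*(-25 + 11*(-2))/(10*(-3 - 2)) - 43)/(-47 - 38) - 128)*92 = (((3/10)*(-25 - 22)/(-5) - 43)/(-85) - 128)*92 = (((3/10)*(-⅕)*(-47) - 43)*(-1/85) - 128)*92 = ((141/50 - 43)*(-1/85) - 128)*92 = (-2009/50*(-1/85) - 128)*92 = (2009/4250 - 128)*92 = -541991/4250*92 = -24931586/2125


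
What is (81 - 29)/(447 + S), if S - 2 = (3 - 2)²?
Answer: 26/225 ≈ 0.11556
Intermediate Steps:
S = 3 (S = 2 + (3 - 2)² = 2 + 1² = 2 + 1 = 3)
(81 - 29)/(447 + S) = (81 - 29)/(447 + 3) = 52/450 = 52*(1/450) = 26/225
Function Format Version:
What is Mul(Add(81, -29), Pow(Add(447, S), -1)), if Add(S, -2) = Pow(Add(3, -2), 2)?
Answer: Rational(26, 225) ≈ 0.11556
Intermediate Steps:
S = 3 (S = Add(2, Pow(Add(3, -2), 2)) = Add(2, Pow(1, 2)) = Add(2, 1) = 3)
Mul(Add(81, -29), Pow(Add(447, S), -1)) = Mul(Add(81, -29), Pow(Add(447, 3), -1)) = Mul(52, Pow(450, -1)) = Mul(52, Rational(1, 450)) = Rational(26, 225)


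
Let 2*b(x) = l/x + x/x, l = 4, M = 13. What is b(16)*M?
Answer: 65/8 ≈ 8.1250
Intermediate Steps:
b(x) = 1/2 + 2/x (b(x) = (4/x + x/x)/2 = (4/x + 1)/2 = (1 + 4/x)/2 = 1/2 + 2/x)
b(16)*M = ((1/2)*(4 + 16)/16)*13 = ((1/2)*(1/16)*20)*13 = (5/8)*13 = 65/8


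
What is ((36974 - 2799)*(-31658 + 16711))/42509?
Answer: -510813725/42509 ≈ -12017.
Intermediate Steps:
((36974 - 2799)*(-31658 + 16711))/42509 = (34175*(-14947))*(1/42509) = -510813725*1/42509 = -510813725/42509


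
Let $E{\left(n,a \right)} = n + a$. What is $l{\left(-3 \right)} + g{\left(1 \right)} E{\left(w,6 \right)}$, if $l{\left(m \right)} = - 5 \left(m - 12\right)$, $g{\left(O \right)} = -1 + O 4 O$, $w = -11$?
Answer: $60$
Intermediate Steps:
$E{\left(n,a \right)} = a + n$
$g{\left(O \right)} = -1 + 4 O^{2}$ ($g{\left(O \right)} = -1 + 4 O O = -1 + 4 O^{2}$)
$l{\left(m \right)} = 60 - 5 m$ ($l{\left(m \right)} = - 5 \left(-12 + m\right) = 60 - 5 m$)
$l{\left(-3 \right)} + g{\left(1 \right)} E{\left(w,6 \right)} = \left(60 - -15\right) + \left(-1 + 4 \cdot 1^{2}\right) \left(6 - 11\right) = \left(60 + 15\right) + \left(-1 + 4 \cdot 1\right) \left(-5\right) = 75 + \left(-1 + 4\right) \left(-5\right) = 75 + 3 \left(-5\right) = 75 - 15 = 60$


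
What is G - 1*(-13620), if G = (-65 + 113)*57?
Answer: 16356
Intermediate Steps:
G = 2736 (G = 48*57 = 2736)
G - 1*(-13620) = 2736 - 1*(-13620) = 2736 + 13620 = 16356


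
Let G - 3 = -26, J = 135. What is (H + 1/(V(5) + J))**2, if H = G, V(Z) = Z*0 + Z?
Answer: 10361961/19600 ≈ 528.67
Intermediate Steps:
V(Z) = Z (V(Z) = 0 + Z = Z)
G = -23 (G = 3 - 26 = -23)
H = -23
(H + 1/(V(5) + J))**2 = (-23 + 1/(5 + 135))**2 = (-23 + 1/140)**2 = (-3219/140)**2 = 10361961/19600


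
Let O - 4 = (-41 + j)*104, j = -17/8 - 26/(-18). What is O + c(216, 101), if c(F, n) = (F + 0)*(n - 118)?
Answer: -72025/9 ≈ -8002.8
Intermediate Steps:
j = -49/72 (j = -17*⅛ - 26*(-1/18) = -17/8 + 13/9 = -49/72 ≈ -0.68056)
c(F, n) = F*(-118 + n)
O = -38977/9 (O = 4 + (-41 - 49/72)*104 = 4 - 3001/72*104 = 4 - 39013/9 = -38977/9 ≈ -4330.8)
O + c(216, 101) = -38977/9 + 216*(-118 + 101) = -38977/9 + 216*(-17) = -38977/9 - 3672 = -72025/9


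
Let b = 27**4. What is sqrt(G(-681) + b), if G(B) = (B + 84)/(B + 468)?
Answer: sqrt(2679008210)/71 ≈ 729.00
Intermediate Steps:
G(B) = (84 + B)/(468 + B)
b = 531441
sqrt(G(-681) + b) = sqrt((84 - 681)/(468 - 681) + 531441) = sqrt(-597/(-213) + 531441) = sqrt(-1/213*(-597) + 531441) = sqrt(199/71 + 531441) = sqrt(37732510/71) = sqrt(2679008210)/71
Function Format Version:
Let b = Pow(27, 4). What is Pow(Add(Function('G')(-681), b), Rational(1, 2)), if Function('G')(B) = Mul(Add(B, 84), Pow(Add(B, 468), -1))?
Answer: Mul(Rational(1, 71), Pow(2679008210, Rational(1, 2))) ≈ 729.00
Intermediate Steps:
Function('G')(B) = Mul(Pow(Add(468, B), -1), Add(84, B)) (Function('G')(B) = Mul(Add(84, B), Pow(Add(468, B), -1)) = Mul(Pow(Add(468, B), -1), Add(84, B)))
b = 531441
Pow(Add(Function('G')(-681), b), Rational(1, 2)) = Pow(Add(Mul(Pow(Add(468, -681), -1), Add(84, -681)), 531441), Rational(1, 2)) = Pow(Add(Mul(Pow(-213, -1), -597), 531441), Rational(1, 2)) = Pow(Add(Mul(Rational(-1, 213), -597), 531441), Rational(1, 2)) = Pow(Add(Rational(199, 71), 531441), Rational(1, 2)) = Pow(Rational(37732510, 71), Rational(1, 2)) = Mul(Rational(1, 71), Pow(2679008210, Rational(1, 2)))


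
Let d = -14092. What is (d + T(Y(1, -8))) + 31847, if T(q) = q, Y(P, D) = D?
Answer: 17747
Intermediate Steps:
(d + T(Y(1, -8))) + 31847 = (-14092 - 8) + 31847 = -14100 + 31847 = 17747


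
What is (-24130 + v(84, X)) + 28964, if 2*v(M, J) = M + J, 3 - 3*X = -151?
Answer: 14705/3 ≈ 4901.7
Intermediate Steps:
X = 154/3 (X = 1 - ⅓*(-151) = 1 + 151/3 = 154/3 ≈ 51.333)
v(M, J) = J/2 + M/2 (v(M, J) = (M + J)/2 = (J + M)/2 = J/2 + M/2)
(-24130 + v(84, X)) + 28964 = (-24130 + ((½)*(154/3) + (½)*84)) + 28964 = (-24130 + (77/3 + 42)) + 28964 = (-24130 + 203/3) + 28964 = -72187/3 + 28964 = 14705/3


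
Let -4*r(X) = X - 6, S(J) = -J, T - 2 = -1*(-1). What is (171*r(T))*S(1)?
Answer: -513/4 ≈ -128.25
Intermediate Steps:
T = 3 (T = 2 - 1*(-1) = 2 + 1 = 3)
r(X) = 3/2 - X/4 (r(X) = -(X - 6)/4 = -(-6 + X)/4 = 3/2 - X/4)
(171*r(T))*S(1) = (171*(3/2 - ¼*3))*(-1*1) = (171*(3/2 - ¾))*(-1) = (171*(¾))*(-1) = (513/4)*(-1) = -513/4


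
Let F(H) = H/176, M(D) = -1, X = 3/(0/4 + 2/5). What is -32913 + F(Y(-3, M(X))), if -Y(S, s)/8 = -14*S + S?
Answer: -724125/22 ≈ -32915.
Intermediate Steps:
X = 15/2 (X = 3/(0*(1/4) + 2*(1/5)) = 3/(0 + 2/5) = 3/(2/5) = 3*(5/2) = 15/2 ≈ 7.5000)
Y(S, s) = 104*S (Y(S, s) = -8*(-14*S + S) = -(-104)*S = 104*S)
F(H) = H/176 (F(H) = H*(1/176) = H/176)
-32913 + F(Y(-3, M(X))) = -32913 + (104*(-3))/176 = -32913 + (1/176)*(-312) = -32913 - 39/22 = -724125/22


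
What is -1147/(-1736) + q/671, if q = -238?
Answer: 11499/37576 ≈ 0.30602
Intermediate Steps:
-1147/(-1736) + q/671 = -1147/(-1736) - 238/671 = -1147*(-1/1736) - 238*1/671 = 37/56 - 238/671 = 11499/37576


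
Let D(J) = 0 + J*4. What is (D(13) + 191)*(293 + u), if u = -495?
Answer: -49086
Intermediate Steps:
D(J) = 4*J (D(J) = 0 + 4*J = 4*J)
(D(13) + 191)*(293 + u) = (4*13 + 191)*(293 - 495) = (52 + 191)*(-202) = 243*(-202) = -49086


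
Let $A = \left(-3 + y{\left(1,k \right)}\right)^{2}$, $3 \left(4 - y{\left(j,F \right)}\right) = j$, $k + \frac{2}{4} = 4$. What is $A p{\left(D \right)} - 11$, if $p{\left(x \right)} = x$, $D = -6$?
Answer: $- \frac{41}{3} \approx -13.667$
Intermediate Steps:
$k = \frac{7}{2}$ ($k = - \frac{1}{2} + 4 = \frac{7}{2} \approx 3.5$)
$y{\left(j,F \right)} = 4 - \frac{j}{3}$
$A = \frac{4}{9}$ ($A = \left(-3 + \left(4 - \frac{1}{3}\right)\right)^{2} = \left(-3 + \frac{11}{3}\right)^{2} = \left(\frac{2}{3}\right)^{2} = \frac{4}{9} \approx 0.44444$)
$A p{\left(D \right)} - 11 = \frac{4}{9} \left(-6\right) - 11 = - \frac{8}{3} - 11 = - \frac{41}{3}$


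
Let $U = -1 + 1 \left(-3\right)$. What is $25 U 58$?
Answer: $-5800$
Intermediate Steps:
$U = -4$ ($U = -1 - 3 = -4$)
$25 U 58 = 25 \left(-4\right) 58 = \left(-100\right) 58 = -5800$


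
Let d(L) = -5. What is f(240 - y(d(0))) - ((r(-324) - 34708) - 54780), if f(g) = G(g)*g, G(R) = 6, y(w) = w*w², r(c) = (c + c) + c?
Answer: 92650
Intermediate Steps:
r(c) = 3*c (r(c) = 2*c + c = 3*c)
y(w) = w³
f(g) = 6*g
f(240 - y(d(0))) - ((r(-324) - 34708) - 54780) = 6*(240 - 1*(-5)³) - ((3*(-324) - 34708) - 54780) = 6*(240 - 1*(-125)) - ((-972 - 34708) - 54780) = 6*(240 + 125) - (-35680 - 54780) = 6*365 - 1*(-90460) = 2190 + 90460 = 92650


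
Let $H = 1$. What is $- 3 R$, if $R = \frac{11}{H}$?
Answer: $-33$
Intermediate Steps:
$R = 11$ ($R = \frac{11}{1} = 11 \cdot 1 = 11$)
$- 3 R = \left(-3\right) 11 = -33$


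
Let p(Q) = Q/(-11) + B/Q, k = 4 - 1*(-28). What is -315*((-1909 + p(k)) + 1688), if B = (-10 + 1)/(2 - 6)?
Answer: 99276975/1408 ≈ 70509.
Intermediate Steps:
B = 9/4 (B = -9/(-4) = -9*(-1/4) = 9/4 ≈ 2.2500)
k = 32 (k = 4 + 28 = 32)
p(Q) = -Q/11 + 9/(4*Q) (p(Q) = Q/(-11) + 9/(4*Q) = Q*(-1/11) + 9/(4*Q) = -Q/11 + 9/(4*Q))
-315*((-1909 + p(k)) + 1688) = -315*((-1909 + (-1/11*32 + (9/4)/32)) + 1688) = -315*((-1909 + (-32/11 + (9/4)*(1/32))) + 1688) = -315*((-1909 + (-32/11 + 9/128)) + 1688) = -315*((-1909 - 3997/1408) + 1688) = -315*(-2691869/1408 + 1688) = -315*(-315165/1408) = 99276975/1408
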